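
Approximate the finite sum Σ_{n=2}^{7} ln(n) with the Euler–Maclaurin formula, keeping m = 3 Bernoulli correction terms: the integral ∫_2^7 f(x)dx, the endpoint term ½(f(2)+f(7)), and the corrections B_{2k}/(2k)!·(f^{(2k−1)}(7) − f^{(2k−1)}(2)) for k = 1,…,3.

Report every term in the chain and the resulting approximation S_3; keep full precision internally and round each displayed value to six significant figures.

The integral term ∫_2^7 ln(x) dx = 7.23508.
½[f(2) + f(7)] = ½[0.693147 + 1.94591] = 1.31953.
So far: 8.55461.
Correction k=1: B_{2}/2! · (f^{(1)}(7) − f^{(1)}(2)) = 1/12 · (0.142857 − 0.500000) = -0.0297619.
Running total after k=1: 8.52484.
Correction k=2: B_{4}/4! · (f^{(3)}(7) − f^{(3)}(2)) = −1/720 · (0.00583090 − 0.250000) = 0.000339124.
Running total after k=2: 8.52518.
Correction k=3: B_{6}/6! · (f^{(5)}(7) − f^{(5)}(2)) = 1/30240 · (0.00142798 − 0.750000) = -2.47544e-05.

S_3 ≈ 8.52516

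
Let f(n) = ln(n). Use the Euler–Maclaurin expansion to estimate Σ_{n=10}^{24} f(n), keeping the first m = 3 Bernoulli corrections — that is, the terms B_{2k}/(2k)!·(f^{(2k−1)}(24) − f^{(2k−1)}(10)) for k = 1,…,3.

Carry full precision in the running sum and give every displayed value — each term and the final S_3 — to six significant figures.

The integral term ∫_10^24 ln(x) dx = 39.2474.
½[f(10) + f(24)] = ½[2.30259 + 3.17805] = 2.74032.
Integral + boundary = 41.9878.
Correction k=1: B_{2}/2! · (f^{(1)}(24) − f^{(1)}(10)) = 1/12 · (0.0416667 − 0.100000) = -0.00486111.
After k=1: 41.9829.
Correction k=2: B_{4}/4! · (f^{(3)}(24) − f^{(3)}(10)) = −1/720 · (0.000144676 − 0.00200000) = 2.57684e-06.
After k=2: 41.9829.
Correction k=3: B_{6}/6! · (f^{(5)}(24) − f^{(5)}(10)) = 1/30240 · (3.01408e-06 − 0.000240000) = -7.83684e-09.

S_3 ≈ 41.9829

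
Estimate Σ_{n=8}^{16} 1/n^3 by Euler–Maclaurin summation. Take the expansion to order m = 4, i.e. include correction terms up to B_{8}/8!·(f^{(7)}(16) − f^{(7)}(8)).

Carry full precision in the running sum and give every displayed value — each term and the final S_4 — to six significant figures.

∫_8^16 1/x^3 dx evaluates to 0.00585938.
Boundary: ½(f(8) + f(16)) = ½(0.00195312 + 0.000244141) = 0.00109863.
So far: 0.00695801.
Correction k=1: B_{2}/2! · (f^{(1)}(16) − f^{(1)}(8)) = 1/12 · (-4.57764e-05 − (-0.000732422)) = 5.72205e-05.
Running total after k=1: 0.00701523.
Correction k=2: B_{4}/4! · (f^{(3)}(16) − f^{(3)}(8)) = −1/720 · (-3.57628e-06 − (-0.000228882)) = -3.12924e-07.
Running total after k=2: 0.00701492.
Correction k=3: B_{6}/6! · (f^{(5)}(16) − f^{(5)}(8)) = 1/30240 · (-5.86733e-07 − (-0.000150204)) = 4.94765e-09.
Running total after k=3: 0.00701492.
Correction k=4: B_{8}/8! · (f^{(7)}(16) − f^{(7)}(8)) = −1/1209600 · (-1.65019e-07 − (-0.000168979)) = -1.39562e-10.

S_4 ≈ 0.00701492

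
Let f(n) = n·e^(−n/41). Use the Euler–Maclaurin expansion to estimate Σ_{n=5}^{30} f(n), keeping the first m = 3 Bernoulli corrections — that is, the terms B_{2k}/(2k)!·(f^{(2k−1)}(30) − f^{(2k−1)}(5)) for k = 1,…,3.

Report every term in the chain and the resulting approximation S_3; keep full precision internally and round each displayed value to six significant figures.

S_3 ≈ 278.403

Integral: ∫_5^30 x·e^(−x/41) dx = 269.027.
Endpoint term: (f(5) + f(30))/2 = (4.42596 + 14.4326)/2 = 9.42928.
So far: 278.457.
Correction k=1: B_{2}/2! · (f^{(1)}(30) − f^{(1)}(5)) = 1/12 · (0.129072 − 0.777241) = -0.0540141.
Partial sum through k=1: 278.403.
Correction k=2: B_{4}/4! · (f^{(3)}(30) − f^{(3)}(5)) = −1/720 · (0.000649165 − 0.00151554) = 1.20330e-06.
Partial sum through k=2: 278.403.
Correction k=3: B_{6}/6! · (f^{(5)}(30) − f^{(5)}(5)) = 1/30240 · (7.26679e-07 − 1.52809e-06) = -2.65016e-11.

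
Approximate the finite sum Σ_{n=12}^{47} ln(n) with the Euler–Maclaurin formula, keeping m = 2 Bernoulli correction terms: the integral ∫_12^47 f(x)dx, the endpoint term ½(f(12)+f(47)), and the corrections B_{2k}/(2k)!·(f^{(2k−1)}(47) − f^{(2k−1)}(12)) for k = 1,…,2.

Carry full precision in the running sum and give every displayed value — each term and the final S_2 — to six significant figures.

Integral: ∫_12^47 ln(x) dx = 116.138.
Boundary: ½(f(12) + f(47)) = ½(2.48491 + 3.85015) = 3.16753.
Integral + boundary = 119.306.
Correction k=1: B_{2}/2! · (f^{(1)}(47) − f^{(1)}(12)) = 1/12 · (0.0212766 − 0.0833333) = -0.00517139.
After k=1: 119.300.
Correction k=2: B_{4}/4! · (f^{(3)}(47) − f^{(3)}(12)) = −1/720 · (1.92636e-05 − 0.00115741) = 1.58076e-06.

S_2 ≈ 119.300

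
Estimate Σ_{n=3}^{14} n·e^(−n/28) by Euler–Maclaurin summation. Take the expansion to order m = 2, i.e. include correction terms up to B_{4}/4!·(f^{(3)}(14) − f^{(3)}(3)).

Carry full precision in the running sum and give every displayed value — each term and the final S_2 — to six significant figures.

S_2 ≈ 72.0806

Integral: ∫_3^14 x·e^(−x/28) dx = 66.5288.
Endpoint term: (f(3) + f(14))/2 = (2.69519 + 8.49143)/2 = 5.59331.
Integral + boundary = 72.1221.
k=1: B_{2}/(2)! × [f^{(1)}(14) − f^{(1)}(3)] = 1/12 × (0.303265 − 0.802140) = -0.0415729.
Partial sum through k=1: 72.0806.
k=2: B_{4}/(4)! × [f^{(3)}(14) − f^{(3)}(3)] = −1/720 × (0.00193409 − 0.00331497) = 1.91789e-06.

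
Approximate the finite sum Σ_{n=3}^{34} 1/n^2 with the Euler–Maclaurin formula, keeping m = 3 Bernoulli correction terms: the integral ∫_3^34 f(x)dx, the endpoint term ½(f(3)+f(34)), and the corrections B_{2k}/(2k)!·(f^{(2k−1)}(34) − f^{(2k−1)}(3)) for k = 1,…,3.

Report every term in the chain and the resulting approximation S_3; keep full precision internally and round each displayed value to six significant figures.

S_3 ≈ 0.365952

∫_3^34 1/x^2 dx evaluates to 0.303922.
Boundary: ½(f(3) + f(34)) = ½(0.111111 + 0.000865052) = 0.0559881.
So far: 0.359910.
k=1: B_{2}/(2)! × [f^{(1)}(34) − f^{(1)}(3)] = 1/12 × (-5.08854e-05 − (-0.0740741)) = 0.00616860.
After k=1: 0.366078.
k=2: B_{4}/(4)! × [f^{(3)}(34) − f^{(3)}(3)] = −1/720 × (-5.28222e-07 − (-0.0987654)) = -0.000137173.
After k=2: 0.365941.
k=3: B_{6}/(6)! × [f^{(5)}(34) − f^{(5)}(3)] = 1/30240 × (-1.37082e-08 − (-0.329218)) = 1.08868e-05.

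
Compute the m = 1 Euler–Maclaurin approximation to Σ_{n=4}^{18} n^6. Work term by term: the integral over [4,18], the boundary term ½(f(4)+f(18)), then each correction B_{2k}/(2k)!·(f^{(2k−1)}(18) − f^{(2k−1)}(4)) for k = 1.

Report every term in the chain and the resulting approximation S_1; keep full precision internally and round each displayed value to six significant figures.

The integral term ∫_4^18 x^6 dx = 8.74577e+07.
½[f(4) + f(18)] = ½[4096.00 + 3.40122e+07] = 1.70082e+07.
Running total after boundary: 1.04466e+08.
Correction k=1: B_{2}/2! · (f^{(1)}(18) − f^{(1)}(4)) = 1/12 · (1.13374e+07 − 6144.00) = 944272.

S_1 ≈ 1.05410e+08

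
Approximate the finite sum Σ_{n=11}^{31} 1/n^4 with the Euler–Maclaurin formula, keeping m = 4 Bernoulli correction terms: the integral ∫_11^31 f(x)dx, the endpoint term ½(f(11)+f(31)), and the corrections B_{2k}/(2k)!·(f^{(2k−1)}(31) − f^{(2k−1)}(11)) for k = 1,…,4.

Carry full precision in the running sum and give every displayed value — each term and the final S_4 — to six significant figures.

∫_11^31 1/x^4 dx evaluates to 0.000239249.
½[f(11) + f(31)] = ½[6.83013e-05 + 1.08281e-06] = 3.46921e-05.
So far: 0.000273941.
Correction k=1: B_{2}/2! · (f^{(1)}(31) − f^{(1)}(11)) = 1/12 · (-1.39718e-07 − (-2.48369e-05)) = 2.05809e-06.
Running total after k=1: 0.000275999.
Correction k=2: B_{4}/4! · (f^{(3)}(31) − f^{(3)}(11)) = −1/720 · (-4.36164e-09 − (-6.15790e-06)) = -8.54658e-09.
Running total after k=2: 0.000275991.
Correction k=3: B_{6}/6! · (f^{(5)}(31) − f^{(5)}(11)) = 1/30240 · (-2.54164e-10 − (-2.84994e-06)) = 9.42355e-11.
Running total after k=3: 0.000275991.
Correction k=4: B_{8}/8! · (f^{(7)}(31) − f^{(7)}(11)) = −1/1209600 · (-2.38031e-11 − (-2.11979e-06)) = -1.75245e-12.

S_4 ≈ 0.000275991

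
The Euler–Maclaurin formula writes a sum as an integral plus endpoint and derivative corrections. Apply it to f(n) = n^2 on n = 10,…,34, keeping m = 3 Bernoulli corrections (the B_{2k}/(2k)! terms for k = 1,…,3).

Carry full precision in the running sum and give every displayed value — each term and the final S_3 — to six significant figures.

S_3 ≈ 13400.0

Integral: ∫_10^34 x^2 dx = 12768.0.
Boundary: ½(f(10) + f(34)) = ½(100.000 + 1156.00) = 628.000.
Integral + boundary = 13396.0.
Correction k=1: B_{2}/2! · (f^{(1)}(34) − f^{(1)}(10)) = 1/12 · (68.0000 − 20.0000) = 4.00000.
After k=1: 13400.0.
Correction k=2: B_{4}/4! · (f^{(3)}(34) − f^{(3)}(10)) = −1/720 · (0.00000 − 0.00000) = 0.00000.
After k=2: 13400.0.
Correction k=3: B_{6}/6! · (f^{(5)}(34) − f^{(5)}(10)) = 1/30240 · (0.00000 − 0.00000) = 0.00000.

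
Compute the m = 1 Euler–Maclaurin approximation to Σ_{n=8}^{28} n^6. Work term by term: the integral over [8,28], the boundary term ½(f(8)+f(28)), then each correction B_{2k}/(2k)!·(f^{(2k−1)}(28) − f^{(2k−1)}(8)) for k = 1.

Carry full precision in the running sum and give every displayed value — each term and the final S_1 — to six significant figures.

The integral term ∫_8^28 x^6 dx = 1.92726e+09.
½[f(8) + f(28)] = ½[262144 + 4.81890e+08] = 2.41076e+08.
Running total after boundary: 2.16834e+09.
k=1: B_{2}/(2)! × [f^{(1)}(28) − f^{(1)}(8)] = 1/12 × (1.03262e+08 − 196608) = 8.58880e+06.

S_1 ≈ 2.17693e+09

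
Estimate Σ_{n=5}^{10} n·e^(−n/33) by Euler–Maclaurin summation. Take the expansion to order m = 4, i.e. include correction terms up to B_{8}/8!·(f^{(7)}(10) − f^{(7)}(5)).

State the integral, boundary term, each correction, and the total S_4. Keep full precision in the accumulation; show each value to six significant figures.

S_4 ≈ 35.4769

The integral term ∫_5^10 x·e^(−x/33) dx = 29.6533.
½[f(5) + f(10)] = ½[4.29702 + 7.38577] = 5.84140.
Integral + boundary = 35.4947.
k=1: B_{2}/(2)! × [f^{(1)}(10) − f^{(1)}(5)] = 1/12 × (0.514766 − 0.729192) = -0.0178689.
Partial sum through k=1: 35.4769.
k=2: B_{4}/(4)! × [f^{(3)}(10) − f^{(3)}(5)] = −1/720 × (0.00182913 − 0.00224794) = 5.81679e-07.
Partial sum through k=2: 35.4769.
k=3: B_{6}/(6)! × [f^{(5)}(10) − f^{(5)}(5)] = 1/30240 × (2.92521e-06 − 3.51357e-06) = -1.94561e-11.
Partial sum through k=3: 35.4769.
k=4: B_{8}/(8)! × [f^{(7)}(10) − f^{(7)}(5)] = −1/1209600 × (3.82993e-09 − 4.55731e-09) = 6.01344e-16.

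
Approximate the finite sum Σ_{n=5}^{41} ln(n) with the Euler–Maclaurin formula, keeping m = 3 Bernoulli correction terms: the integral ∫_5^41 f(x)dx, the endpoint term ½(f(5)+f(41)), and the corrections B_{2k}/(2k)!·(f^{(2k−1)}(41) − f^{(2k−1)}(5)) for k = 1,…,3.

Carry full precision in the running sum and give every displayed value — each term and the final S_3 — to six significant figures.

S_3 ≈ 110.856

The integral term ∫_5^41 ln(x) dx = 108.209.
½[f(5) + f(41)] = ½[1.60944 + 3.71357] = 2.66150.
Running total after boundary: 110.871.
Order-1 term: 1/12 · (0.0243902 − 0.200000) = -0.0146341.
Running total after k=1: 110.856.
Order-2 term: −1/720 · (2.90187e-05 − 0.0160000) = 2.21819e-05.
Running total after k=2: 110.856.
Order-3 term: 1/30240 · (2.07153e-07 − 0.00768000) = -2.53961e-07.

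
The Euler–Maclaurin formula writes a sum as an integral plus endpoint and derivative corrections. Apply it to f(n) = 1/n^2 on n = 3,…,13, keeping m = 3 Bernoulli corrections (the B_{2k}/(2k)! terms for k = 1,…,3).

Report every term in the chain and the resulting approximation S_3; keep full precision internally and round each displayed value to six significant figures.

S_3 ≈ 0.320895

The integral term ∫_3^13 1/x^2 dx = 0.256410.
½[f(3) + f(13)] = ½[0.111111 + 0.00591716] = 0.0585141.
Running total after boundary: 0.314924.
Order-1 term: 1/12 · (-0.000910332 − (-0.0740741)) = 0.00609698.
Partial sum through k=1: 0.321021.
Order-2 term: −1/720 · (-6.46390e-05 − (-0.0987654)) = -0.000137084.
Partial sum through k=2: 0.320884.
Order-3 term: 1/30240 · (-1.14744e-05 − (-0.329218)) = 1.08865e-05.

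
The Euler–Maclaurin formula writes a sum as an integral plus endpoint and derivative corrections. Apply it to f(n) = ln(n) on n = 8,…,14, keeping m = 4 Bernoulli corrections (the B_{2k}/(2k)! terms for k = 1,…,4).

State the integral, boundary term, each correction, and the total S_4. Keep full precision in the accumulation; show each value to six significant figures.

S_4 ≈ 16.6661

∫_8^14 ln(x) dx evaluates to 14.3113.
½[f(8) + f(14)] = ½[2.07944 + 2.63906] = 2.35925.
Running total after boundary: 16.6705.
Correction k=1: B_{2}/2! · (f^{(1)}(14) − f^{(1)}(8)) = 1/12 · (0.0714286 − 0.125000) = -0.00446429.
After k=1: 16.6661.
Correction k=2: B_{4}/4! · (f^{(3)}(14) − f^{(3)}(8)) = −1/720 · (0.000728863 − 0.00390625) = 4.41304e-06.
After k=2: 16.6661.
Correction k=3: B_{6}/6! · (f^{(5)}(14) − f^{(5)}(8)) = 1/30240 · (4.46243e-05 − 0.000732422) = -2.27446e-08.
After k=3: 16.6661.
Correction k=4: B_{8}/8! · (f^{(7)}(14) − f^{(7)}(8)) = −1/1209600 · (6.83024e-06 − 0.000343323) = 2.78185e-10.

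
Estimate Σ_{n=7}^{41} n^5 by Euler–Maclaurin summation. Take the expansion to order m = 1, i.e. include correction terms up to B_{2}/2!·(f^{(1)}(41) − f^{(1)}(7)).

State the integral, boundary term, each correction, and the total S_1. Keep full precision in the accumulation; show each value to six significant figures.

S_1 ≈ 8.50777e+08

∫_7^41 x^5 dx evaluates to 7.91664e+08.
Boundary: ½(f(7) + f(41)) = ½(16807.0 + 1.15856e+08) = 5.79365e+07.
Integral + boundary = 8.49601e+08.
Correction k=1: B_{2}/2! · (f^{(1)}(41) − f^{(1)}(7)) = 1/12 · (1.41288e+07 − 12005.0) = 1.17640e+06.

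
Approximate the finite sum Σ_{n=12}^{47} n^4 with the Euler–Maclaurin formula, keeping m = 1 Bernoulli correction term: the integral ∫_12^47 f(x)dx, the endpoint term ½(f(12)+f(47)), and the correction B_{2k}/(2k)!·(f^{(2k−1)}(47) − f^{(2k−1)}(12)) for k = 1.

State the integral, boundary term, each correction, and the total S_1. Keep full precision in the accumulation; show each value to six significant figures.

S_1 ≈ 4.83035e+07

Integral: ∫_12^47 x^4 dx = 4.58192e+07.
Endpoint term: (f(12) + f(47))/2 = (20736.0 + 4.87968e+06)/2 = 2.45021e+06.
Running total after boundary: 4.82694e+07.
Correction k=1: B_{2}/2! · (f^{(1)}(47) − f^{(1)}(12)) = 1/12 · (415292 − 6912.00) = 34031.7.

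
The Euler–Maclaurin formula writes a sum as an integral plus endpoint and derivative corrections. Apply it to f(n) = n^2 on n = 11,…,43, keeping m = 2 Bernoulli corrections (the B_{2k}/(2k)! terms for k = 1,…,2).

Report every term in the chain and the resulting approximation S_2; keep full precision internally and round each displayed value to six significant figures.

∫_11^43 x^2 dx evaluates to 26058.7.
Endpoint term: (f(11) + f(43))/2 = (121.000 + 1849.00)/2 = 985.000.
Integral + boundary = 27043.7.
Order-1 term: 1/12 · (86.0000 − 22.0000) = 5.33333.
Partial sum through k=1: 27049.0.
Order-2 term: −1/720 · (0.00000 − 0.00000) = 0.00000.

S_2 ≈ 27049.0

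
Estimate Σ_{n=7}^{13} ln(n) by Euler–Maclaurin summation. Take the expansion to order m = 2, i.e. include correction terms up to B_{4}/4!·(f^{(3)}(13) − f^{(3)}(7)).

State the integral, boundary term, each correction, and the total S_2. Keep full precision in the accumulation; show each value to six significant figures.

S_2 ≈ 15.9729

The integral term ∫_7^13 ln(x) dx = 13.7230.
Endpoint term: (f(7) + f(13))/2 = (1.94591 + 2.56495)/2 = 2.25543.
So far: 15.9784.
Order-1 term: 1/12 · (0.0769231 − 0.142857) = -0.00549451.
Partial sum through k=1: 15.9729.
Order-2 term: −1/720 · (0.000910332 − 0.00583090) = 6.83413e-06.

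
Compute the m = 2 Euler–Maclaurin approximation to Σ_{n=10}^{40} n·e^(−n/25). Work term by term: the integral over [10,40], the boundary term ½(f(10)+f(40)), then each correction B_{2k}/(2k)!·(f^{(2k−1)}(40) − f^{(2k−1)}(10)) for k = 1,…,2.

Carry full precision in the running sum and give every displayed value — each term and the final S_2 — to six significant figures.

S_2 ≈ 265.794

Integral: ∫_10^40 x·e^(−x/25) dx = 258.448.
Endpoint term: (f(10) + f(40))/2 = (6.70320 + 8.07586)/2 = 7.38953.
So far: 265.838.
Correction k=1: B_{2}/2! · (f^{(1)}(40) − f^{(1)}(10)) = 1/12 · (-0.121138 − 0.402192) = -0.0436108.
Running total after k=1: 265.794.
Correction k=2: B_{4}/4! · (f^{(3)}(40) − f^{(3)}(10)) = −1/720 · (0.000452248 − 0.00278853) = 3.24484e-06.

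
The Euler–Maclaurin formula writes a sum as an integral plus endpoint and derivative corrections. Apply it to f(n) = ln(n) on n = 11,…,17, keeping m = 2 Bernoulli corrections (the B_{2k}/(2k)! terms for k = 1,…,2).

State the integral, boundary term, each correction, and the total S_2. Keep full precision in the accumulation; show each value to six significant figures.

The integral term ∫_11^17 ln(x) dx = 15.7878.
Endpoint term: (f(11) + f(17))/2 = (2.39790 + 2.83321)/2 = 2.61555.
Running total after boundary: 18.4033.
k=1: B_{2}/(2)! × [f^{(1)}(17) − f^{(1)}(11)] = 1/12 × (0.0588235 − 0.0909091) = -0.00267380.
Partial sum through k=1: 18.4007.
k=2: B_{4}/(4)! × [f^{(3)}(17) − f^{(3)}(11)] = −1/720 × (0.000407083 − 0.00150263) = 1.52159e-06.

S_2 ≈ 18.4007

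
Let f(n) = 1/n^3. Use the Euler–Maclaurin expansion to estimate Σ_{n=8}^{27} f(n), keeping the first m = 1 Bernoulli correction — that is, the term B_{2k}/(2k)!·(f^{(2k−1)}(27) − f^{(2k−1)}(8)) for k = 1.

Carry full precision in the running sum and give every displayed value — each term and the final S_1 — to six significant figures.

Integral: ∫_8^27 1/x^3 dx = 0.00712663.
Endpoint term: (f(8) + f(27))/2 = (0.00195312 + 5.08053e-05)/2 = 0.00100197.
Running total after boundary: 0.00812859.
Order-1 term: 1/12 · (-5.64503e-06 − (-0.000732422)) = 6.05647e-05.

S_1 ≈ 0.00818916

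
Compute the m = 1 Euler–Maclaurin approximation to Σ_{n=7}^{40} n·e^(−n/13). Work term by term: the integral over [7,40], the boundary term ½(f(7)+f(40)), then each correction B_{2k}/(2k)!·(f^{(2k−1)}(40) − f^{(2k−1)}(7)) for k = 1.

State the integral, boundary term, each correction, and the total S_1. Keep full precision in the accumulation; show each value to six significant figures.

∫_7^40 x·e^(−x/13) dx evaluates to 119.984.
Boundary: ½(f(7) + f(40)) = ½(4.08552 + 1.84404) = 2.96478.
Integral + boundary = 122.949.
Order-1 term: 1/12 · (-0.0957480 − 0.269375) = -0.0304269.

S_1 ≈ 122.919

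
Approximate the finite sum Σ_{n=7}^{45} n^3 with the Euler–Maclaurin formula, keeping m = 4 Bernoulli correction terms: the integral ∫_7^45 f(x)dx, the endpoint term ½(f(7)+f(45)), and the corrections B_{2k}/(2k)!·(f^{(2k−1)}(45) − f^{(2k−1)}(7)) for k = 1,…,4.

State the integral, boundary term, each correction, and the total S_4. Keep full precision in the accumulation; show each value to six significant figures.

Integral: ∫_7^45 x^3 dx = 1.02456e+06.
Endpoint term: (f(7) + f(45))/2 = (343.000 + 91125.0)/2 = 45734.0.
Running total after boundary: 1.07029e+06.
k=1: B_{2}/(2)! × [f^{(1)}(45) − f^{(1)}(7)] = 1/12 × (6075.00 − 147.000) = 494.000.
Partial sum through k=1: 1.07078e+06.
k=2: B_{4}/(4)! × [f^{(3)}(45) − f^{(3)}(7)] = −1/720 × (6.00000 − 6.00000) = 0.00000.
Partial sum through k=2: 1.07078e+06.
k=3: B_{6}/(6)! × [f^{(5)}(45) − f^{(5)}(7)] = 1/30240 × (0.00000 − 0.00000) = 0.00000.
Partial sum through k=3: 1.07078e+06.
k=4: B_{8}/(8)! × [f^{(7)}(45) − f^{(7)}(7)] = −1/1209600 × (0.00000 − 0.00000) = 0.00000.

S_4 ≈ 1.07078e+06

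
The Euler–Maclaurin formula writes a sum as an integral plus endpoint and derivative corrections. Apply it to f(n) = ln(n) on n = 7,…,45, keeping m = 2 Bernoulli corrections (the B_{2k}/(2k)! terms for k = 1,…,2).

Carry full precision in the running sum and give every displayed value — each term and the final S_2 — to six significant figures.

∫_7^45 ln(x) dx evaluates to 119.678.
Endpoint term: (f(7) + f(45))/2 = (1.94591 + 3.80666)/2 = 2.87629.
Integral + boundary = 122.555.
Correction k=1: B_{2}/2! · (f^{(1)}(45) − f^{(1)}(7)) = 1/12 · (0.0222222 − 0.142857) = -0.0100529.
Partial sum through k=1: 122.545.
Correction k=2: B_{4}/4! · (f^{(3)}(45) − f^{(3)}(7)) = −1/720 · (2.19479e-05 − 0.00583090) = 8.06799e-06.

S_2 ≈ 122.545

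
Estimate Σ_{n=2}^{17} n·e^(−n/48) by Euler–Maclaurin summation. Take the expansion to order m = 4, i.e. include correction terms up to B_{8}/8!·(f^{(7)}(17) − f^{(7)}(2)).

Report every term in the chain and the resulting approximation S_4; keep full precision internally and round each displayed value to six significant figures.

S_4 ≈ 119.455

∫_2^17 x·e^(−x/48) dx evaluates to 112.570.
Endpoint term: (f(2) + f(17))/2 = (1.91838 + 11.9299)/2 = 6.92413.
Integral + boundary = 119.494.
Correction k=1: B_{2}/2! · (f^{(1)}(17) − f^{(1)}(2)) = 1/12 · (0.453219 − 0.919223) = -0.0388337.
After k=1: 119.455.
Correction k=2: B_{4}/4! · (f^{(3)}(17) − f^{(3)}(2)) = −1/720 · (0.000805874 − 0.00123160) = 5.91283e-07.
After k=2: 119.455.
Correction k=3: B_{6}/6! · (f^{(5)}(17) − f^{(5)}(2)) = 1/30240 · (6.14166e-07 − 8.95932e-07) = -9.31765e-12.
After k=3: 119.455.
Correction k=4: B_{8}/8! · (f^{(7)}(17) − f^{(7)}(2)) = −1/1209600 · (3.81320e-10 − 5.45710e-10) = 1.35905e-16.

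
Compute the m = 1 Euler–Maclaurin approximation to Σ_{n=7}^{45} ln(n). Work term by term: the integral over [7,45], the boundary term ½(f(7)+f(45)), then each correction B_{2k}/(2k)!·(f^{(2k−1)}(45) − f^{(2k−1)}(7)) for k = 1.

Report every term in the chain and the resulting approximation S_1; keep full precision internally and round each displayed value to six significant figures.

S_1 ≈ 122.545

The integral term ∫_7^45 ln(x) dx = 119.678.
Boundary: ½(f(7) + f(45)) = ½(1.94591 + 3.80666) = 2.87629.
Running total after boundary: 122.555.
Correction k=1: B_{2}/2! · (f^{(1)}(45) − f^{(1)}(7)) = 1/12 · (0.0222222 − 0.142857) = -0.0100529.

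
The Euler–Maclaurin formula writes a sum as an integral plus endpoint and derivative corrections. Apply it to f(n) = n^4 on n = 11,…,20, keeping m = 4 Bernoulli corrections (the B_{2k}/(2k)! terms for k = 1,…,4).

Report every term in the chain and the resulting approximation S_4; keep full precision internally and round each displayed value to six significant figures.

Integral: ∫_11^20 x^4 dx = 607790.
Boundary: ½(f(11) + f(20)) = ½(14641.0 + 160000) = 87320.5.
Running total after boundary: 695110.
Order-1 term: 1/12 · (32000.0 − 5324.00) = 2223.00.
Running total after k=1: 697333.
Order-2 term: −1/720 · (480.000 − 264.000) = -0.300000.
Running total after k=2: 697333.
Order-3 term: 1/30240 · (0.00000 − 0.00000) = 0.00000.
Running total after k=3: 697333.
Order-4 term: −1/1209600 · (0.00000 − 0.00000) = 0.00000.

S_4 ≈ 697333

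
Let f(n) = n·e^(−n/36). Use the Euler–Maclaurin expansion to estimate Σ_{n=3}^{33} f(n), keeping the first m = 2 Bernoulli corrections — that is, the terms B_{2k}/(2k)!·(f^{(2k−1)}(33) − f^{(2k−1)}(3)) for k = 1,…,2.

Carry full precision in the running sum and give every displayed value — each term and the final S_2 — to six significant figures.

S_2 ≈ 306.426

Integral: ∫_3^33 x·e^(−x/36) dx = 298.516.
Boundary: ½(f(3) + f(33)) = ½(2.76013 + 13.1950) = 7.97759.
Integral + boundary = 306.493.
k=1: B_{2}/(2)! × [f^{(1)}(33) − f^{(1)}(3)] = 1/12 × (0.0333208 − 0.843374) = -0.0675044.
Running total after k=1: 306.426.
k=2: B_{4}/(4)! × [f^{(3)}(33) − f^{(3)}(3)] = −1/720 × (0.000642762 − 0.00207057) = 1.98307e-06.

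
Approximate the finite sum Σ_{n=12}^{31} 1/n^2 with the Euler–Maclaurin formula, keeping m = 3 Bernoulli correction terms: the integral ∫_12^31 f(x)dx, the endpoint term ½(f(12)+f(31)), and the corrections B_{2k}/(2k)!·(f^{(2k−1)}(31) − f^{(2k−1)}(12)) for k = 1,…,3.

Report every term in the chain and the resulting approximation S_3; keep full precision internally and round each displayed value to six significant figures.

Integral: ∫_12^31 1/x^2 dx = 0.0510753.
Endpoint term: (f(12) + f(31))/2 = (0.00694444 + 0.00104058)/2 = 0.00399251.
Running total after boundary: 0.0550678.
k=1: B_{2}/(2)! × [f^{(1)}(31) − f^{(1)}(12)] = 1/12 × (-6.71344e-05 − (-0.00115741)) = 9.08561e-05.
Partial sum through k=1: 0.0551586.
k=2: B_{4}/(4)! × [f^{(3)}(31) − f^{(3)}(12)] = −1/720 × (-8.38306e-07 − (-9.64506e-05)) = -1.32795e-07.
Partial sum through k=2: 0.0551585.
k=3: B_{6}/(6)! × [f^{(5)}(31) − f^{(5)}(12)] = 1/30240 × (-2.61698e-08 − (-2.00939e-05)) = 6.63615e-10.

S_3 ≈ 0.0551585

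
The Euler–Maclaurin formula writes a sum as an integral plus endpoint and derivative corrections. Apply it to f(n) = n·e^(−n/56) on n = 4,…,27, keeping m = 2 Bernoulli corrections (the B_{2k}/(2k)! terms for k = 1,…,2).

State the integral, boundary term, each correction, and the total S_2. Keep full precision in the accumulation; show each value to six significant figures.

∫_4^27 x·e^(−x/56) dx evaluates to 258.422.
Endpoint term: (f(4) + f(27))/2 = (3.72425 + 16.6714)/2 = 10.1978.
Integral + boundary = 268.620.
Correction k=1: B_{2}/2! · (f^{(1)}(27) − f^{(1)}(4)) = 1/12 · (0.319755 − 0.864558) = -0.0454002.
Partial sum through k=1: 268.575.
Correction k=2: B_{4}/4! · (f^{(3)}(27) − f^{(3)}(4)) = −1/720 · (0.000495750 − 0.000869478) = 5.19067e-07.

S_2 ≈ 268.575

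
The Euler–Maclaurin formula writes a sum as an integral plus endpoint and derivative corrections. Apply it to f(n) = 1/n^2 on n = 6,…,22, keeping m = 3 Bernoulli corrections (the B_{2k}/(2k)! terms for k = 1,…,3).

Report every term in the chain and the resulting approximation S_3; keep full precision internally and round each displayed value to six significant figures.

∫_6^22 1/x^2 dx evaluates to 0.121212.
½[f(6) + f(22)] = ½[0.0277778 + 0.00206612] = 0.0149219.
Integral + boundary = 0.136134.
Order-1 term: 1/12 · (-0.000187829 − (-0.00925926)) = 0.000755953.
Running total after k=1: 0.136890.
Order-2 term: −1/720 · (-4.65691e-06 − (-0.00308642)) = -4.28023e-06.
Running total after k=2: 0.136886.
Order-3 term: 1/30240 · (-2.88651e-07 − (-0.00257202)) = 8.50439e-08.

S_3 ≈ 0.136886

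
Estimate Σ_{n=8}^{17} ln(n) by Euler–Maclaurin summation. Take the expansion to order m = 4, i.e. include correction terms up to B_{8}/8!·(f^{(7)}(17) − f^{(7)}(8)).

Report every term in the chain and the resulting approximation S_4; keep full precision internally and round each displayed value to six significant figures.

S_4 ≈ 24.9799

The integral term ∫_8^17 ln(x) dx = 22.5291.
Boundary: ½(f(8) + f(17)) = ½(2.07944 + 2.83321) = 2.45633.
Integral + boundary = 24.9854.
Order-1 term: 1/12 · (0.0588235 − 0.125000) = -0.00551471.
Running total after k=1: 24.9799.
Order-2 term: −1/720 · (0.000407083 − 0.00390625) = 4.85995e-06.
Running total after k=2: 24.9799.
Order-3 term: 1/30240 · (1.69031e-05 − 0.000732422) = -2.36613e-08.
Running total after k=3: 24.9799.
Order-4 term: −1/1209600 · (1.75465e-06 − 0.000343323) = 2.82381e-10.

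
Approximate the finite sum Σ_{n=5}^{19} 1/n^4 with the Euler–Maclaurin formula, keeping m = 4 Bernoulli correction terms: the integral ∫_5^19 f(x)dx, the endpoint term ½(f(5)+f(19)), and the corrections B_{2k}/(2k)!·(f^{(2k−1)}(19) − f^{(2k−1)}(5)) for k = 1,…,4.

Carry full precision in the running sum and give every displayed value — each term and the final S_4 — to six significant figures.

S_4 ≈ 0.00352641

The integral term ∫_5^19 1/x^4 dx = 0.00261807.
Boundary: ½(f(5) + f(19)) = ½(0.00160000 + 7.67336e-06) = 0.000803837.
Running total after boundary: 0.00342191.
k=1: B_{2}/(2)! × [f^{(1)}(19) − f^{(1)}(5)] = 1/12 × (-1.61544e-06 − (-0.00128000)) = 0.000106532.
Partial sum through k=1: 0.00352844.
k=2: B_{4}/(4)! × [f^{(3)}(19) − f^{(3)}(5)] = −1/720 × (-1.34247e-07 − (-0.00153600)) = -2.13315e-06.
Partial sum through k=2: 0.00352630.
k=3: B_{6}/(6)! × [f^{(5)}(19) − f^{(5)}(5)] = 1/30240 × (-2.08251e-08 − (-0.00344064)) = 1.13777e-07.
Partial sum through k=3: 0.00352642.
k=4: B_{8}/(8)! × [f^{(7)}(19) − f^{(7)}(5)] = −1/1209600 × (-5.19185e-09 − (-0.0123863)) = -1.02400e-08.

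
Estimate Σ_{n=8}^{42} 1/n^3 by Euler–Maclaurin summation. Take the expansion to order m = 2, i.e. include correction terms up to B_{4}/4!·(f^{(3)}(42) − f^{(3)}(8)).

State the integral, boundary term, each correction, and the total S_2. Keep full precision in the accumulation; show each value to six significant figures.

S_2 ≈ 0.00857300

∫_8^42 1/x^3 dx evaluates to 0.00752905.
½[f(8) + f(42)] = ½[0.00195312 + 1.34975e-05] = 0.000983311.
Integral + boundary = 0.00851236.
k=1: B_{2}/(2)! × [f^{(1)}(42) − f^{(1)}(8)] = 1/12 × (-9.64104e-07 − (-0.000732422)) = 6.09548e-05.
Running total after k=1: 0.00857332.
k=2: B_{4}/(4)! × [f^{(3)}(42) − f^{(3)}(8)] = −1/720 × (-1.09309e-08 − (-0.000228882)) = -3.17876e-07.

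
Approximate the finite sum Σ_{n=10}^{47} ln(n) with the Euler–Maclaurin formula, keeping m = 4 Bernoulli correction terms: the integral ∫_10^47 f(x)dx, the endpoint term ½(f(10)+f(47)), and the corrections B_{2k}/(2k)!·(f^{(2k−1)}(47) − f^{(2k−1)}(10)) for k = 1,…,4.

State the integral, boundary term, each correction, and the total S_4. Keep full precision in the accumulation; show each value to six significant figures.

S_4 ≈ 124.001

Integral: ∫_10^47 ln(x) dx = 120.931.
Boundary: ½(f(10) + f(47)) = ½(2.30259 + 3.85015) = 3.07637.
So far: 124.007.
Correction k=1: B_{2}/2! · (f^{(1)}(47) − f^{(1)}(10)) = 1/12 · (0.0212766 − 0.100000) = -0.00656028.
Partial sum through k=1: 124.001.
Correction k=2: B_{4}/4! · (f^{(3)}(47) − f^{(3)}(10)) = −1/720 · (1.92636e-05 − 0.00200000) = 2.75102e-06.
Partial sum through k=2: 124.001.
Correction k=3: B_{6}/6! · (f^{(5)}(47) − f^{(5)}(10)) = 1/30240 · (1.04646e-07 − 0.000240000) = -7.93305e-09.
Partial sum through k=3: 124.001.
Correction k=4: B_{8}/8! · (f^{(7)}(47) − f^{(7)}(10)) = −1/1209600 · (1.42117e-09 − 7.20000e-05) = 5.95226e-11.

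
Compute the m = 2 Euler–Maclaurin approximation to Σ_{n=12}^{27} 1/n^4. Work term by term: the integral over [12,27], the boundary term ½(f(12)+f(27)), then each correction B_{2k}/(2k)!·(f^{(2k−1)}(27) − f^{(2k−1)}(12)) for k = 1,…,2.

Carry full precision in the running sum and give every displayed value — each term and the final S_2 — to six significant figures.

∫_12^27 1/x^4 dx evaluates to 0.000175966.
Boundary: ½(f(12) + f(27)) = ½(4.82253e-05 + 1.88168e-06) = 2.50535e-05.
Integral + boundary = 0.000201020.
k=1: B_{2}/(2)! × [f^{(1)}(27) − f^{(1)}(12)] = 1/12 × (-2.78767e-07 − (-1.60751e-05)) = 1.31636e-06.
Running total after k=1: 0.000202336.
k=2: B_{4}/(4)! × [f^{(3)}(27) − f^{(3)}(12)] = −1/720 × (-1.14719e-08 − (-3.34898e-06)) = -4.63543e-09.

S_2 ≈ 0.000202331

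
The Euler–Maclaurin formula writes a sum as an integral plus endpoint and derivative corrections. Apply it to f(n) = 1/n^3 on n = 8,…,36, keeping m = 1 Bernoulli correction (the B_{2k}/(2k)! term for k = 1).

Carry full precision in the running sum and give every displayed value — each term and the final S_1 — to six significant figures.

S_1 ≈ 0.00847486

∫_8^36 1/x^3 dx evaluates to 0.00742670.
½[f(8) + f(36)] = ½[0.00195312 + 2.14335e-05] = 0.000987279.
So far: 0.00841398.
k=1: B_{2}/(2)! × [f^{(1)}(36) − f^{(1)}(8)] = 1/12 × (-1.78612e-06 − (-0.000732422)) = 6.08863e-05.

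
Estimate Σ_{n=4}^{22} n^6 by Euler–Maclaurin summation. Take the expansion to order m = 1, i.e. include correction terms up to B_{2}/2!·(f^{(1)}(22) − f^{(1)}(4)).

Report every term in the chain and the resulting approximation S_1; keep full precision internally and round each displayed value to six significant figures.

The integral term ∫_4^22 x^6 dx = 3.56335e+08.
½[f(4) + f(22)] = ½[4096.00 + 1.13380e+08] = 5.66920e+07.
So far: 4.13027e+08.
Order-1 term: 1/12 · (3.09218e+07 − 6144.00) = 2.57630e+06.

S_1 ≈ 4.15603e+08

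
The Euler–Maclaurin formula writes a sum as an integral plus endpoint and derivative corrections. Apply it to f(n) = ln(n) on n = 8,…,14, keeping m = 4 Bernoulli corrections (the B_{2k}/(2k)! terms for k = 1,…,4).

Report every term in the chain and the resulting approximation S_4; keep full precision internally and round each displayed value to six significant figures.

The integral term ∫_8^14 ln(x) dx = 14.3113.
Endpoint term: (f(8) + f(14))/2 = (2.07944 + 2.63906)/2 = 2.35925.
So far: 16.6705.
Correction k=1: B_{2}/2! · (f^{(1)}(14) − f^{(1)}(8)) = 1/12 · (0.0714286 − 0.125000) = -0.00446429.
After k=1: 16.6661.
Correction k=2: B_{4}/4! · (f^{(3)}(14) − f^{(3)}(8)) = −1/720 · (0.000728863 − 0.00390625) = 4.41304e-06.
After k=2: 16.6661.
Correction k=3: B_{6}/6! · (f^{(5)}(14) − f^{(5)}(8)) = 1/30240 · (4.46243e-05 − 0.000732422) = -2.27446e-08.
After k=3: 16.6661.
Correction k=4: B_{8}/8! · (f^{(7)}(14) − f^{(7)}(8)) = −1/1209600 · (6.83024e-06 − 0.000343323) = 2.78185e-10.

S_4 ≈ 16.6661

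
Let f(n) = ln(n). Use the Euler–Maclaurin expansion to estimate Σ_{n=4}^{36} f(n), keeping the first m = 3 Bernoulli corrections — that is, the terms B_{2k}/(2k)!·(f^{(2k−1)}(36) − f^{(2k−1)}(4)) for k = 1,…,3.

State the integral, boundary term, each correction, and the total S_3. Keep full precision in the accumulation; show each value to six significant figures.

The integral term ∫_4^36 ln(x) dx = 91.4615.
Endpoint term: (f(4) + f(36))/2 = (1.38629 + 3.58352)/2 = 2.48491.
So far: 93.9464.
Correction k=1: B_{2}/2! · (f^{(1)}(36) − f^{(1)}(4)) = 1/12 · (0.0277778 − 0.250000) = -0.0185185.
Running total after k=1: 93.9279.
Correction k=2: B_{4}/4! · (f^{(3)}(36) − f^{(3)}(4)) = −1/720 · (4.28669e-05 − 0.0312500) = 4.33432e-05.
Running total after k=2: 93.9279.
Correction k=3: B_{6}/6! · (f^{(5)}(36) − f^{(5)}(4)) = 1/30240 · (3.96916e-07 − 0.0234375) = -7.75036e-07.

S_3 ≈ 93.9279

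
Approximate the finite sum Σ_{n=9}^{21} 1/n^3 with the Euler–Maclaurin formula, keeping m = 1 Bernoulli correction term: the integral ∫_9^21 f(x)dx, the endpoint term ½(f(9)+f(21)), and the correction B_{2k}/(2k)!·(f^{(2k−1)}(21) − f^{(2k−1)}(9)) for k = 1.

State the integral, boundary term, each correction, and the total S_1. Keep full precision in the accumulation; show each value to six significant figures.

The integral term ∫_9^21 1/x^3 dx = 0.00503905.
Boundary: ½(f(9) + f(21)) = ½(0.00137174 + 0.000107980) = 0.000739861.
So far: 0.00577891.
Correction k=1: B_{2}/2! · (f^{(1)}(21) − f^{(1)}(9)) = 1/12 · (-1.54257e-05 − (-0.000457247)) = 3.68185e-05.

S_1 ≈ 0.00581573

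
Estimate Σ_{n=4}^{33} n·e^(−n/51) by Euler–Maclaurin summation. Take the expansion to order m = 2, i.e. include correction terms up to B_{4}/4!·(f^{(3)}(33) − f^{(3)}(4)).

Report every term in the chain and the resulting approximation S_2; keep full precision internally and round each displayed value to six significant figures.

Integral: ∫_4^33 x·e^(−x/51) dx = 350.375.
Boundary: ½(f(4) + f(33)) = ½(3.69826 + 17.2783) = 10.4883.
Integral + boundary = 360.863.
Correction k=1: B_{2}/2! · (f^{(1)}(33) − f^{(1)}(4)) = 1/12 · (0.184794 − 0.852051) = -0.0556047.
After k=1: 360.807.
Correction k=2: B_{4}/4! · (f^{(3)}(33) − f^{(3)}(4)) = −1/720 · (0.000473649 − 0.00103852) = 7.84538e-07.

S_2 ≈ 360.807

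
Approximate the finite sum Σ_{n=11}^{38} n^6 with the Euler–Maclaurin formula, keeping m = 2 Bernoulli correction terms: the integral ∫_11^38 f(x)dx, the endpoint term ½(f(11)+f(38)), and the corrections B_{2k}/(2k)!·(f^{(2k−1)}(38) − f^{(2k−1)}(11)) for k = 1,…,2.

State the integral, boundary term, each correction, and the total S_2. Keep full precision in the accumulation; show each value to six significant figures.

S_2 ≈ 1.78882e+10

Integral: ∫_11^38 x^6 dx = 1.63423e+10.
½[f(11) + f(38)] = ½[1.77156e+06 + 3.01094e+09] = 1.50635e+09.
Running total after boundary: 1.78487e+10.
Correction k=1: B_{2}/2! · (f^{(1)}(38) − f^{(1)}(11)) = 1/12 · (4.75411e+08 − 966306) = 3.95371e+07.
Running total after k=1: 1.78882e+10.
Correction k=2: B_{4}/4! · (f^{(3)}(38) − f^{(3)}(11)) = −1/720 · (6.58464e+06 − 159720) = -8923.50.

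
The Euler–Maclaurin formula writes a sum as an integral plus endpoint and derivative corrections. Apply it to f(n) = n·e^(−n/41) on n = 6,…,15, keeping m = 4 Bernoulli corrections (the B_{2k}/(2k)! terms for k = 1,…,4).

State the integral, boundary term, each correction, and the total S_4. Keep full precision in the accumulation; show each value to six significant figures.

∫_6^15 x·e^(−x/41) dx evaluates to 72.1479.
½[f(6) + f(15)] = ½[5.18318 + 10.4041] = 7.79362.
So far: 79.9415.
Order-1 term: 1/12 · (0.439847 − 0.737444) = -0.0247998.
Running total after k=1: 79.9167.
Order-2 term: −1/720 · (0.00108689 − 0.00146649) = 5.27227e-07.
Running total after k=2: 79.9167.
Order-3 term: 1/30240 · (1.13749e-06 − 1.48381e-06) = -1.14525e-11.
Running total after k=3: 79.9167.
Order-4 term: −1/1209600 · (9.68710e-10 − 1.24642e-09) = 2.29588e-16.

S_4 ≈ 79.9167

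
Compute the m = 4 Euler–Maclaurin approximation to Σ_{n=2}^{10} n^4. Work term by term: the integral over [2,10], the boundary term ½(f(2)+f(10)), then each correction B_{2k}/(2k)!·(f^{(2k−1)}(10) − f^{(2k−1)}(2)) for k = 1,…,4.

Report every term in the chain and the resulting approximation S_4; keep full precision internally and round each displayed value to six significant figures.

The integral term ∫_2^10 x^4 dx = 19993.6.
Endpoint term: (f(2) + f(10))/2 = (16.0000 + 10000.0)/2 = 5008.00.
Running total after boundary: 25001.6.
Correction k=1: B_{2}/2! · (f^{(1)}(10) − f^{(1)}(2)) = 1/12 · (4000.00 − 32.0000) = 330.667.
Partial sum through k=1: 25332.3.
Correction k=2: B_{4}/4! · (f^{(3)}(10) − f^{(3)}(2)) = −1/720 · (240.000 − 48.0000) = -0.266667.
Partial sum through k=2: 25332.0.
Correction k=3: B_{6}/6! · (f^{(5)}(10) − f^{(5)}(2)) = 1/30240 · (0.00000 − 0.00000) = 0.00000.
Partial sum through k=3: 25332.0.
Correction k=4: B_{8}/8! · (f^{(7)}(10) − f^{(7)}(2)) = −1/1209600 · (0.00000 − 0.00000) = 0.00000.

S_4 ≈ 25332.0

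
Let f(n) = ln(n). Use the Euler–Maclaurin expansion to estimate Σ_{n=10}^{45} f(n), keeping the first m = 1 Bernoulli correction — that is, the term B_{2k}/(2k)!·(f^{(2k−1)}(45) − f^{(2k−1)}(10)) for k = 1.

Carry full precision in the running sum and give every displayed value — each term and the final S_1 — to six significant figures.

S_1 ≈ 116.322

Integral: ∫_10^45 ln(x) dx = 113.274.
Endpoint term: (f(10) + f(45))/2 = (2.30259 + 3.80666)/2 = 3.05462.
Running total after boundary: 116.329.
k=1: B_{2}/(2)! × [f^{(1)}(45) − f^{(1)}(10)] = 1/12 × (0.0222222 − 0.100000) = -0.00648148.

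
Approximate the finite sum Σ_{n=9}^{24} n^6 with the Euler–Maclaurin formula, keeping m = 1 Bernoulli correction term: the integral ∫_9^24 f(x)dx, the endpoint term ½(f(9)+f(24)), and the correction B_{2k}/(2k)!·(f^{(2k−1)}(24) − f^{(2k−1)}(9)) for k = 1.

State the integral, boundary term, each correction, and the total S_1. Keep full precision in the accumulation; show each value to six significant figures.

The integral term ∫_9^24 x^6 dx = 6.54527e+08.
½[f(9) + f(24)] = ½[531441 + 1.91103e+08] = 9.58172e+07.
Running total after boundary: 7.50344e+08.
k=1: B_{2}/(2)! × [f^{(1)}(24) − f^{(1)}(9)] = 1/12 × (4.77757e+07 − 354294) = 3.95179e+06.

S_1 ≈ 7.54296e+08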